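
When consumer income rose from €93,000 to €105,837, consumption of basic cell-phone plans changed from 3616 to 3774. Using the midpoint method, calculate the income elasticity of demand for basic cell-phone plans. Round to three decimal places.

%ΔQ = (3774 − 3616)/[(3616+3774)/2] = 158/3695 ≈ 0.0428.
%ΔI = (105,837 − 93,000)/[(93,000+105,837)/2] = 12837/99418.5 ≈ 0.1291.
E_I = %ΔQ/%ΔI ≈ 0.331.
E_I ∈ (0,1): normal good (necessity).

0.331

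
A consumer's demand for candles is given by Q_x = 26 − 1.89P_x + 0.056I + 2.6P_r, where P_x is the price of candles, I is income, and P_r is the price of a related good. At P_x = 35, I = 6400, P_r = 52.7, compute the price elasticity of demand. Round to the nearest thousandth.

-0.145

First evaluate Q_x: 26 − 1.89(35) + 0.056(6400) + 2.6(52.7) = 26 − 66.15 + 358.4 + 137.02 = 455.27.
∂Q_x/∂P_x = −1.89, so E_p = (−1.89)·(35/455.27) ≈ -0.145.
|E_p| < 1: demand is inelastic.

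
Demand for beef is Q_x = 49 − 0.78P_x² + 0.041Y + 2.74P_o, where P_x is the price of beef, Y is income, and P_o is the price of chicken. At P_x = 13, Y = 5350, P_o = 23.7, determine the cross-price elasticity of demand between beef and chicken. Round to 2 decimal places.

At the given point, Q_x = 49 − 0.78(13)² + 0.041(5350) + 2.74(23.7) = 49 − 131.82 + 219.35 + 64.938 = 201.468.
∂Q_x/∂P_o = +2.74, so E_xy = 2.74·(23.7/201.468) ≈ 0.32.
E_xy > 0: the goods are substitutes.

0.32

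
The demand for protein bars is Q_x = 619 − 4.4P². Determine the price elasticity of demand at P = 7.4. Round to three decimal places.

-1.275

At P = 7.4, Q_x = 378.056.
dQ_x/dP = −2·4.4·P = −65.12.
Point elasticity E = (dQ_x/dP)·(P/Q_x) = -65.12 × 7.4/378.056 ≈ -1.275.
|E| > 1, so demand is elastic at this price.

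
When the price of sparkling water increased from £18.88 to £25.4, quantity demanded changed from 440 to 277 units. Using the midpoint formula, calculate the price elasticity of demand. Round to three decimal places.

-1.544

%ΔQ = (277 − 440)/[(440 + 277)/2] = -163/358.5 ≈ -0.4547.
%Δp = (25.4 − 18.88)/[(18.88 + 25.4)/2] = 6.52/22.14 ≈ 0.2945.
Arc elasticity E = %ΔQ/%Δp ≈ -0.4547/0.2945 ≈ -1.544.
|E| > 1: demand is elastic over this range.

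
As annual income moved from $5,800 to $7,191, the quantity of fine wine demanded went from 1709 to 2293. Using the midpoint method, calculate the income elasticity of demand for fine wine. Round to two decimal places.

%ΔQ = (2293 − 1709)/[(1709+2293)/2] = 584/2001 ≈ 0.2919.
%ΔY = (7,191 − 5,800)/[(5,800+7,191)/2] = 1391/6495.5 ≈ 0.2141.
E_I = %ΔQ/%ΔY ≈ 1.36.
E_I > 1: normal good (luxury).

1.36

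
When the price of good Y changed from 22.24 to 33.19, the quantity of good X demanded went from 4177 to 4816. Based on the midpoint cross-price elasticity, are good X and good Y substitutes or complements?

%ΔQ_x = (4816 − 4177)/[(4177+4816)/2] = 639/4496.5 ≈ 0.1421.
%ΔP_y = (33.19 − 22.24)/[(22.24+33.19)/2] ≈ 0.3951.
E_xy = 0.1421/0.3951 ≈ 0.360.
E_xy > 0, so the goods are substitutes.

substitutes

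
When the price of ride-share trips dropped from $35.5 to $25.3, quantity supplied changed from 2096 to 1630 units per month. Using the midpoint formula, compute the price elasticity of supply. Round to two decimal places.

%ΔQ = (1630 − 2096)/[(2096 + 1630)/2] = -466/1863 ≈ -0.2501.
%ΔP = (25.3 − 35.5)/[(35.5 + 25.3)/2] = -10.2/30.4 ≈ -0.3355.
Arc elasticity E = %ΔQ/%ΔP ≈ -0.2501/-0.3355 ≈ 0.75.
|E| < 1: supply is inelastic over this range.

0.75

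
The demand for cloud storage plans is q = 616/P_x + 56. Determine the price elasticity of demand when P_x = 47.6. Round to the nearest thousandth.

-0.188

At P_x = 47.6, q = 68.9412.
dq/dP_x = −616/P_x² = −0.2719.
Point elasticity E = (dq/dP_x)·(P_x/q) = -0.2719 × 47.6/68.9412 ≈ -0.188.
|E| < 1, so demand is inelastic at this price.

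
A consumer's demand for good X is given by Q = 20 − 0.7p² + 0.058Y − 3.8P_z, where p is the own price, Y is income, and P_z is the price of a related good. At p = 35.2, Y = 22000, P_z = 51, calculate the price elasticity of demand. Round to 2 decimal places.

-7.39

Q = 20 − 0.7(35.2)² + 0.058(22000) − 3.8(51) = 20 − 867.328 + 1276 − 193.8 = 234.872.
∂Q/∂p = −2·0.7·p = -49.28, so E_p = -49.28·(35.2/234.872) ≈ -7.39.
|E_p| > 1: demand is elastic.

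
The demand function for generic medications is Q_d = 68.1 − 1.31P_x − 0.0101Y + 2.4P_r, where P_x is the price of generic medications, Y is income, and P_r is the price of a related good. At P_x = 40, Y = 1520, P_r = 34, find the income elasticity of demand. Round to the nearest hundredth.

Q_d = 68.1 − 1.31(40) − 0.0101(1520) + 2.4(34) = 68.1 − 52.4 − 15.352 + 81.6 = 81.948.
∂Q_d/∂Y = −0.0101, so E_I = -0.0101·(1520/81.948) ≈ -0.19.
E_I < 0: inferior good.

-0.19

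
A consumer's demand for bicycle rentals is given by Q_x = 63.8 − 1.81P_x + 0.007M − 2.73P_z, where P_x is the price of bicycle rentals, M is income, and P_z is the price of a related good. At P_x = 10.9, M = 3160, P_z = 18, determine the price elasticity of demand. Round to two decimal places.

-1.16

First evaluate Q_x: 63.8 − 1.81(10.9) + 0.007(3160) − 2.73(18) = 63.8 − 19.729 + 22.12 − 49.14 = 17.051.
∂Q_x/∂P_x = −1.81, so E_p = (−1.81)·(10.9/17.051) ≈ -1.16.
|E_p| > 1: demand is elastic.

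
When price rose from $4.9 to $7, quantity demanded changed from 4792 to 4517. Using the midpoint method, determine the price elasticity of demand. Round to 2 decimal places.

%ΔQ = (4517 − 4792)/[(4792 + 4517)/2] = -275/4654.5 ≈ -0.0591.
%ΔP = (7 − 4.9)/[(4.9 + 7)/2] = 2.1/5.95 ≈ 0.3529.
Arc elasticity E = %ΔQ/%ΔP ≈ -0.0591/0.3529 ≈ -0.17.
|E| < 1: demand is inelastic over this range.

-0.17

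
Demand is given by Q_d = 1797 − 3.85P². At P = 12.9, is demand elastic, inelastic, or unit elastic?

elastic

At P = 12.9, Q_d = 1156.3215.
dQ_d/dP = −2·3.85·P = −99.33.
Point elasticity E = (dQ_d/dP)·(P/Q_d) = -99.33 × 12.9/1156.3215 ≈ -1.108.
|E| ≈ 1.108 > 1, so demand is elastic.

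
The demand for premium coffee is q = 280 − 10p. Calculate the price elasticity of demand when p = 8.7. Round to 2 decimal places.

At p = 8.7, q = 193.
dq/dp = −10.
Point elasticity E = (dq/dp)·(p/q) = -10 × 8.7/193 ≈ -0.45.
|E| < 1, so demand is inelastic at this price.

-0.45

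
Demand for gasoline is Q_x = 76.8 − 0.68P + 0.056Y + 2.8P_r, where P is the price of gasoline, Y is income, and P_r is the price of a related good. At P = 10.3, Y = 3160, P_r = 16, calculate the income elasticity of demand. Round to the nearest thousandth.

0.607

First evaluate Q_x: 76.8 − 0.68(10.3) + 0.056(3160) + 2.8(16) = 76.8 − 7.004 + 176.96 + 44.8 = 291.556.
∂Q_x/∂Y = +0.056, so E_I = 0.056·(3160/291.556) ≈ 0.607.
E_I ∈ (0,1): normal good (necessity).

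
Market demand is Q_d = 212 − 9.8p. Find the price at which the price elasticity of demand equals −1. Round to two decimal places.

10.82

For linear demand Q_d = a − bp, E = −bp/(a − bp). |E| = 1 ⇒ bp = a − bp ⇒ p = a/(2b).
p = 212/(2·9.8) ≈ 10.82.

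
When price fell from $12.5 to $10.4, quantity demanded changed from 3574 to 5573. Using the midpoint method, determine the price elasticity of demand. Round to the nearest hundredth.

%Δq = (5573 − 3574)/[(3574 + 5573)/2] = 1999/4573.5 ≈ 0.4371.
%Δp = (10.4 − 12.5)/[(12.5 + 10.4)/2] = -2.1/11.45 ≈ -0.1834.
Arc elasticity E = %Δq/%Δp ≈ 0.4371/-0.1834 ≈ -2.38.
|E| > 1: demand is elastic over this range.

-2.38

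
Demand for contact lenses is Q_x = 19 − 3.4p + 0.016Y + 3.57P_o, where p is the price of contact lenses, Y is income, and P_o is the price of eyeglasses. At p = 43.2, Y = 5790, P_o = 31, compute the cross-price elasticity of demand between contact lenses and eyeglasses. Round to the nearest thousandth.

1.467

At the given point, Q_x = 19 − 3.4(43.2) + 0.016(5790) + 3.57(31) = 19 − 146.88 + 92.64 + 110.67 = 75.43.
∂Q_x/∂P_o = +3.57, so E_xy = 3.57·(31/75.43) ≈ 1.467.
E_xy > 0: the goods are substitutes.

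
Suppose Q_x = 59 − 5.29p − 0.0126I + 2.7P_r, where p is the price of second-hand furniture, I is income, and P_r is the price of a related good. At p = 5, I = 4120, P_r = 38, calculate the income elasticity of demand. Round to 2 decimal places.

-0.62

Evaluating quantity at (p, I, P_r) gives Q_x = 59 − 5.29(5) − 0.0126(4120) + 2.7(38) = 59 − 26.45 − 51.912 + 102.6 = 83.238.
∂Q_x/∂I = −0.0126, so E_I = -0.0126·(4120/83.238) ≈ -0.62.
E_I < 0: inferior good.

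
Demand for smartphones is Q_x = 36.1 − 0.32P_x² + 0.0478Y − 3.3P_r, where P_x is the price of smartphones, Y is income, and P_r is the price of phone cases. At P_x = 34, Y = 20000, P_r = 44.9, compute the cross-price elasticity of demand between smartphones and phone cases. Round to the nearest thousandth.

Substituting, Q_x = 36.1 − 0.32(34)² + 0.0478(20000) − 3.3(44.9) = 36.1 − 369.92 + 956 − 148.17 = 474.01.
∂Q_x/∂P_r = −3.3, so E_xy = -3.3·(44.9/474.01) ≈ -0.313.
E_xy < 0: the goods are complements.

-0.313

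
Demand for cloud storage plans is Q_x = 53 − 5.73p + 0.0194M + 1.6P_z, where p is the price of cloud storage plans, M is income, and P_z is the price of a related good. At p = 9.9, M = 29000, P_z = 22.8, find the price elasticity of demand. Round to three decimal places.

-0.095

First evaluate Q_x: 53 − 5.73(9.9) + 0.0194(29000) + 1.6(22.8) = 53 − 56.727 + 562.6 + 36.48 = 595.353.
∂Q_x/∂p = −5.73, so E_p = (−5.73)·(9.9/595.353) ≈ -0.095.
|E_p| < 1: demand is inelastic.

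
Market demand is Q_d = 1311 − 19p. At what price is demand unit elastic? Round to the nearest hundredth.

For linear demand Q_d = a − bp, E = −bp/(a − bp). |E| = 1 ⇒ bp = a − bp ⇒ p = a/(2b).
p = 1311/(2·19) = 34.50.

34.50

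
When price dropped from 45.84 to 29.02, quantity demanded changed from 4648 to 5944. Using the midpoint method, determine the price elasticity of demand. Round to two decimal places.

-0.54

%Δq = (5944 − 4648)/[(4648 + 5944)/2] = 1296/5296 ≈ 0.2447.
%ΔP = (29.02 − 45.84)/[(45.84 + 29.02)/2] = -16.82/37.43 ≈ -0.4494.
Arc elasticity E = %Δq/%ΔP ≈ 0.2447/-0.4494 ≈ -0.54.
|E| < 1: demand is inelastic over this range.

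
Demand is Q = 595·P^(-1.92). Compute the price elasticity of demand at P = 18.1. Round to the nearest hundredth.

-1.92

For a Cobb–Douglas (constant-elasticity) form Q = A·P^α·…, the elasticity with respect to P equals the exponent α at every point.
Here the exponent on P is -1.92, so the price elasticity of demand is -1.92.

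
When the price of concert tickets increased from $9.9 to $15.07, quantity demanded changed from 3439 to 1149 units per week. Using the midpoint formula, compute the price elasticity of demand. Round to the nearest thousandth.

-2.411

%ΔQ = (1149 − 3439)/[(3439 + 1149)/2] = -2290/2294 ≈ -0.9983.
%Δp = (15.07 − 9.9)/[(9.9 + 15.07)/2] = 5.17/12.485 ≈ 0.4141.
Arc elasticity E = %ΔQ/%Δp ≈ -0.9983/0.4141 ≈ -2.411.
|E| > 1: demand is elastic over this range.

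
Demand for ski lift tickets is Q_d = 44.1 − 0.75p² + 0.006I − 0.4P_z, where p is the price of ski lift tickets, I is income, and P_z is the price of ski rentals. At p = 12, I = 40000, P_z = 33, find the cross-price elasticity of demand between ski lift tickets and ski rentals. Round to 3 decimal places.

-0.081

Q_d = 44.1 − 0.75(12)² + 0.006(40000) − 0.4(33) = 44.1 − 108 + 240 − 13.2 = 162.9.
∂Q_d/∂P_z = −0.4, so E_xy = -0.4·(33/162.9) ≈ -0.081.
E_xy < 0: the goods are complements.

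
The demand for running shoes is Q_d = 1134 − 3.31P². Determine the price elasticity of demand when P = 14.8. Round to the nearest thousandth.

At P = 14.8, Q_d = 408.9776.
dQ_d/dP = −2·3.31·P = −97.976.
Point elasticity E = (dQ_d/dP)·(P/Q_d) = -97.976 × 14.8/408.9776 ≈ -3.546.
|E| > 1, so demand is elastic at this price.

-3.546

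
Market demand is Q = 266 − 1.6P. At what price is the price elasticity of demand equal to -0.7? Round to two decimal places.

Set −bP/(a − bP) = −0.7 ⇒ bP = 0.7(a − bP) ⇒ bP(1+0.7) = 0.7·a.
P = 0.7·266/(1.6·1.7) ≈ 68.46.

68.46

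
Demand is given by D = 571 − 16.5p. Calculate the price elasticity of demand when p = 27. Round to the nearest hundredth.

At p = 27, D = 125.5.
dD/dp = −16.5.
Point elasticity E = (dD/dp)·(p/D) = -16.5 × 27/125.5 ≈ -3.55.
|E| > 1, so demand is elastic at this price.

-3.55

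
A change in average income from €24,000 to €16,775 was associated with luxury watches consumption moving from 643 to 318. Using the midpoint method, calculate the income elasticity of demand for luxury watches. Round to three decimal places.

%ΔQ = (318 − 643)/[(643+318)/2] = -325/480.5 ≈ -0.6764.
%ΔI = (16,775 − 24,000)/[(24,000+16,775)/2] = -7225/20387.5 ≈ -0.3544.
E_I = %ΔQ/%ΔI ≈ 1.909.
E_I > 1: normal good (luxury).

1.909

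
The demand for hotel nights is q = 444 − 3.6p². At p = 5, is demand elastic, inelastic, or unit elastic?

inelastic

At p = 5, q = 354.
dq/dp = −2·3.6·p = −36.
Point elasticity E = (dq/dp)·(p/q) = -36 × 5/354 ≈ -0.508.
|E| ≈ 0.508 < 1, so demand is inelastic.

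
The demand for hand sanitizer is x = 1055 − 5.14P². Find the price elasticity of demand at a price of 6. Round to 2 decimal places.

-0.43

At P = 6, x = 869.96.
dx/dP = −2·5.14·P = −61.68.
Point elasticity E = (dx/dP)·(P/x) = -61.68 × 6/869.96 ≈ -0.43.
|E| < 1, so demand is inelastic at this price.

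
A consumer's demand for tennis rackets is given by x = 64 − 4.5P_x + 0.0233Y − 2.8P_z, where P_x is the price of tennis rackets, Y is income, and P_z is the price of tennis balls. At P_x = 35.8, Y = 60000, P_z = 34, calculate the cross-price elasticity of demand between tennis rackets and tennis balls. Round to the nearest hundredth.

-0.08

x = 64 − 4.5(35.8) + 0.0233(60000) − 2.8(34) = 64 − 161.1 + 1398 − 95.2 = 1205.7.
∂x/∂P_z = −2.8, so E_xy = -2.8·(34/1205.7) ≈ -0.08.
E_xy < 0: the goods are complements.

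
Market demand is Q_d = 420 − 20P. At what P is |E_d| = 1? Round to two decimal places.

For linear demand Q_d = a − bP, E = −bP/(a − bP). |E| = 1 ⇒ bP = a − bP ⇒ P = a/(2b).
P = 420/(2·20) = 10.50.

10.50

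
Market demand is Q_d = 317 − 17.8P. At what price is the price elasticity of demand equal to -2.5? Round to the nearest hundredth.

12.72

Set −bP/(a − bP) = −2.5 ⇒ bP = 2.5(a − bP) ⇒ bP(1+2.5) = 2.5·a.
P = 2.5·317/(17.8·3.5) ≈ 12.72.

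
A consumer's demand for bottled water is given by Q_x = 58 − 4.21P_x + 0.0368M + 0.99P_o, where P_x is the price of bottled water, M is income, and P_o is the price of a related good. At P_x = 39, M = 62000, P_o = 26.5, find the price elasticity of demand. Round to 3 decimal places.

-0.075

Q_x = 58 − 4.21(39) + 0.0368(62000) + 0.99(26.5) = 58 − 164.19 + 2281.6 + 26.235 = 2201.645.
∂Q_x/∂P_x = −4.21, so E_p = (−4.21)·(39/2201.645) ≈ -0.075.
|E_p| < 1: demand is inelastic.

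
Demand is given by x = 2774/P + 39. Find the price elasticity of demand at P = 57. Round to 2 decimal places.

-0.56

At P = 57, x = 87.6667.
dx/dP = −2774/P² = −0.8538.
Point elasticity E = (dx/dP)·(P/x) = -0.8538 × 57/87.6667 ≈ -0.56.
|E| < 1, so demand is inelastic at this price.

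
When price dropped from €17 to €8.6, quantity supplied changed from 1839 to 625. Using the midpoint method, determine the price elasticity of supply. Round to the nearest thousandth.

1.502

%Δq = (625 − 1839)/[(1839 + 625)/2] = -1214/1232 ≈ -0.9854.
%ΔP = (8.6 − 17)/[(17 + 8.6)/2] = -8.4/12.8 ≈ -0.6563.
Arc elasticity E = %Δq/%ΔP ≈ -0.9854/-0.6563 ≈ 1.502.
|E| > 1: supply is elastic over this range.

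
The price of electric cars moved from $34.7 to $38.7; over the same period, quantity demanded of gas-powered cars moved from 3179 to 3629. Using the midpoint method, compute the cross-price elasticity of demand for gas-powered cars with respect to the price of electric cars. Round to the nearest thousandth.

%ΔQ_x = (3629 − 3179)/[(3179+3629)/2] = 450/3404 ≈ 0.1322.
%ΔP_y = (38.7 − 34.7)/[(34.7+38.7)/2] ≈ 0.1090.
E_xy = 0.1322/0.1090 ≈ 1.213.
E_xy > 0, so gas-powered cars and electric cars are substitutes.

1.213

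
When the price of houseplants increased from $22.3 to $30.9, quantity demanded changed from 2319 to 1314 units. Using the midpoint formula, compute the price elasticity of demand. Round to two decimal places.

-1.71

%ΔQ = (1314 − 2319)/[(2319 + 1314)/2] = -1005/1816.5 ≈ -0.5533.
%ΔP = (30.9 − 22.3)/[(22.3 + 30.9)/2] = 8.6/26.6 ≈ 0.3233.
Arc elasticity E = %ΔQ/%ΔP ≈ -0.5533/0.3233 ≈ -1.71.
|E| > 1: demand is elastic over this range.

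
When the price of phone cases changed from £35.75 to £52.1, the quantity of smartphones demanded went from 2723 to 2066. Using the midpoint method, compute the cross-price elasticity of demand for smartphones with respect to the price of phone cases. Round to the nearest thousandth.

-0.737

%ΔQ_x = (2066 − 2723)/[(2723+2066)/2] = -657/2394.5 ≈ -0.2744.
%ΔP_y = (52.1 − 35.75)/[(35.75+52.1)/2] ≈ 0.3722.
E_xy = -0.2744/0.3722 ≈ -0.737.
E_xy < 0, so smartphones and phone cases are complements.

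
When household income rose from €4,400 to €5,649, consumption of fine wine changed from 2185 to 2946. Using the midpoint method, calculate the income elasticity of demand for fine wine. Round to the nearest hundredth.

%ΔQ = (2946 − 2185)/[(2185+2946)/2] = 761/2565.5 ≈ 0.2966.
%ΔI = (5,649 − 4,400)/[(4,400+5,649)/2] = 1249/5024.5 ≈ 0.2486.
E_I = %ΔQ/%ΔI ≈ 1.19.
E_I > 1: normal good (luxury).

1.19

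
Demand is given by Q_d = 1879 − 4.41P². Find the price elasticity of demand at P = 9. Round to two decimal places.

-0.47

At P = 9, Q_d = 1521.79.
dQ_d/dP = −2·4.41·P = −79.38.
Point elasticity E = (dQ_d/dP)·(P/Q_d) = -79.38 × 9/1521.79 ≈ -0.47.
|E| < 1, so demand is inelastic at this price.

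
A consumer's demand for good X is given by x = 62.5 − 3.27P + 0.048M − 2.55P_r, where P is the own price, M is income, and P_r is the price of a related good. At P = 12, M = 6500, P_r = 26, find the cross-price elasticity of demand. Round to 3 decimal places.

-0.247

x = 62.5 − 3.27(12) + 0.048(6500) − 2.55(26) = 62.5 − 39.24 + 312 − 66.3 = 268.96.
∂x/∂P_r = −2.55, so E_xy = -2.55·(26/268.96) ≈ -0.247.
E_xy < 0: the goods are complements.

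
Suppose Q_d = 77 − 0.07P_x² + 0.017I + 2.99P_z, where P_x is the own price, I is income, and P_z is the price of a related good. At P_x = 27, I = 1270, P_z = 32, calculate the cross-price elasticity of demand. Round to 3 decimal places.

First evaluate Q_d: 77 − 0.07(27)² + 0.017(1270) + 2.99(32) = 77 − 51.03 + 21.59 + 95.68 = 143.24.
∂Q_d/∂P_z = +2.99, so E_xy = 2.99·(32/143.24) ≈ 0.668.
E_xy > 0: the goods are substitutes.

0.668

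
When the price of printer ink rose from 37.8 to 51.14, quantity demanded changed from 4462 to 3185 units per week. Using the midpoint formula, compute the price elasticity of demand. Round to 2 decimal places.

%Δq = (3185 − 4462)/[(4462 + 3185)/2] = -1277/3823.5 ≈ -0.3340.
%Δp = (51.14 − 37.8)/[(37.8 + 51.14)/2] = 13.34/44.47 ≈ 0.3000.
Arc elasticity E = %Δq/%Δp ≈ -0.3340/0.3000 ≈ -1.11.
|E| > 1: demand is elastic over this range.

-1.11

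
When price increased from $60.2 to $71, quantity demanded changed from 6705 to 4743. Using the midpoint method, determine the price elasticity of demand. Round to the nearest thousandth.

-2.082

%Δq = (4743 − 6705)/[(6705 + 4743)/2] = -1962/5724 ≈ -0.3428.
%ΔP = (71 − 60.2)/[(60.2 + 71)/2] = 10.8/65.6 ≈ 0.1646.
Arc elasticity E = %Δq/%ΔP ≈ -0.3428/0.1646 ≈ -2.082.
|E| > 1: demand is elastic over this range.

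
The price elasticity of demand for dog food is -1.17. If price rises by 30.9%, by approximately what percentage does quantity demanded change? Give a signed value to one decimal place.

%ΔQ ≈ E × %ΔP = (-1.17) × (30.9%) ≈ -36.2%.

-36.2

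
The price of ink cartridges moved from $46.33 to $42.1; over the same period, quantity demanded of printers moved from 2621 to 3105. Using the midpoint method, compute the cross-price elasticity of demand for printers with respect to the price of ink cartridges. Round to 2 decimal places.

%ΔQ_x = (3105 − 2621)/[(2621+3105)/2] = 484/2863 ≈ 0.1691.
%ΔP_y = (42.1 − 46.33)/[(46.33+42.1)/2] ≈ -0.0957.
E_xy = 0.1691/-0.0957 ≈ -1.77.
E_xy < 0, so printers and ink cartridges are complements.

-1.77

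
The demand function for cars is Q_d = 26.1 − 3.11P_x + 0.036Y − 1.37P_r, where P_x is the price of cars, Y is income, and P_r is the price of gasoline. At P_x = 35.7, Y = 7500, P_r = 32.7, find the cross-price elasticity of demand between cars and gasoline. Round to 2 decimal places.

Substituting, Q_d = 26.1 − 3.11(35.7) + 0.036(7500) − 1.37(32.7) = 26.1 − 111.027 + 270 − 44.799 = 140.274.
∂Q_d/∂P_r = −1.37, so E_xy = -1.37·(32.7/140.274) ≈ -0.32.
E_xy < 0: the goods are complements.

-0.32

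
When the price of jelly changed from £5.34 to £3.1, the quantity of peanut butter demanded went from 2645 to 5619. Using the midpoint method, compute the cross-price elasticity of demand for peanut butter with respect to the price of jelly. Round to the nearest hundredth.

-1.36

%ΔQ_x = (5619 − 2645)/[(2645+5619)/2] = 2974/4132 ≈ 0.7197.
%ΔP_y = (3.1 − 5.34)/[(5.34+3.1)/2] ≈ -0.5308.
E_xy = 0.7197/-0.5308 ≈ -1.36.
E_xy < 0, so peanut butter and jelly are complements.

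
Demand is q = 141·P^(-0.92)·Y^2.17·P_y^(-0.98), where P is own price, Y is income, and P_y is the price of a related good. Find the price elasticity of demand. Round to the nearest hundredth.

-0.92

For a Cobb–Douglas (constant-elasticity) form q = A·P^α·…, the elasticity with respect to P equals the exponent α at every point.
Here the exponent on P is -0.92, so the price elasticity of demand is -0.92.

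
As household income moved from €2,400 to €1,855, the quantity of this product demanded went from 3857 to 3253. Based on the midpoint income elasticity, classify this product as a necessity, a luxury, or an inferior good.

%ΔQ = (3253 − 3857)/[(3857+3253)/2] = -604/3555 ≈ -0.1699.
%ΔY = (1,855 − 2,400)/[(2,400+1,855)/2] = -545/2127.5 ≈ -0.2562.
E_I = %ΔQ/%ΔY ≈ 0.663.
E_I ∈ (0,1): normal good (necessity).

necessity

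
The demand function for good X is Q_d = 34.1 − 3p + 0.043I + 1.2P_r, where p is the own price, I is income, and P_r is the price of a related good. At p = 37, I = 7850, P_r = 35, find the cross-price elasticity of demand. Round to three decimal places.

At the given point, Q_d = 34.1 − 3(37) + 0.043(7850) + 1.2(35) = 34.1 − 111 + 337.55 + 42 = 302.65.
∂Q_d/∂P_r = +1.2, so E_xy = 1.2·(35/302.65) ≈ 0.139.
E_xy > 0: the goods are substitutes.

0.139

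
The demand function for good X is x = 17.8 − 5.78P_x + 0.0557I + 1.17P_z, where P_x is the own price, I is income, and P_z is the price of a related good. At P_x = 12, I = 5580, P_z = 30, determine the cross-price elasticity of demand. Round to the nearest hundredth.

0.12

Substituting, x = 17.8 − 5.78(12) + 0.0557(5580) + 1.17(30) = 17.8 − 69.36 + 310.806 + 35.1 = 294.346.
∂x/∂P_z = +1.17, so E_xy = 1.17·(30/294.346) ≈ 0.12.
E_xy > 0: the goods are substitutes.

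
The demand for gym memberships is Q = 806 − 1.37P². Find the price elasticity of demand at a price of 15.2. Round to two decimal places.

At P = 15.2, Q = 489.4752.
dQ/dP = −2·1.37·P = −41.648.
Point elasticity E = (dQ/dP)·(P/Q) = -41.648 × 15.2/489.4752 ≈ -1.29.
|E| > 1, so demand is elastic at this price.

-1.29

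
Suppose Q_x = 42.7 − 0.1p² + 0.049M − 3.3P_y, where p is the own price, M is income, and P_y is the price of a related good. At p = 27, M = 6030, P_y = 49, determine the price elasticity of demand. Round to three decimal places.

-1.408

First evaluate Q_x: 42.7 − 0.1(27)² + 0.049(6030) − 3.3(49) = 42.7 − 72.9 + 295.47 − 161.7 = 103.57.
∂Q_x/∂p = −2·0.1·p = -5.4, so E_p = -5.4·(27/103.57) ≈ -1.408.
|E_p| > 1: demand is elastic.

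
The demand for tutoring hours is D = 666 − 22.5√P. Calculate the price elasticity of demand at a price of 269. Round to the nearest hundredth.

-0.62

At P = 269, D = 296.9726.
dD/dP = −22.5/(2√P) = −22.5/(2·16.4012).
Point elasticity E = (dD/dP)·(P/D) = -0.6859 × 269/296.9726 ≈ -0.62.
|E| < 1, so demand is inelastic at this price.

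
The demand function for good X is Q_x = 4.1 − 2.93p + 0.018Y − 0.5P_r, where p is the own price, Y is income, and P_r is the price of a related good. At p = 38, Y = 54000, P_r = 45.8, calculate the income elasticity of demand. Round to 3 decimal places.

1.155

Substituting, Q_x = 4.1 − 2.93(38) + 0.018(54000) − 0.5(45.8) = 4.1 − 111.34 + 972 − 22.9 = 841.86.
∂Q_x/∂Y = +0.018, so E_I = 0.018·(54000/841.86) ≈ 1.155.
E_I > 1: normal good (luxury).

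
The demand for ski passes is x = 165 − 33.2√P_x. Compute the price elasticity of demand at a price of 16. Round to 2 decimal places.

At P_x = 16, x = 32.2.
dx/dP_x = −33.2/(2√P_x) = −33.2/(2·4).
Point elasticity E = (dx/dP_x)·(P_x/x) = -4.15 × 16/32.2 ≈ -2.06.
|E| > 1, so demand is elastic at this price.

-2.06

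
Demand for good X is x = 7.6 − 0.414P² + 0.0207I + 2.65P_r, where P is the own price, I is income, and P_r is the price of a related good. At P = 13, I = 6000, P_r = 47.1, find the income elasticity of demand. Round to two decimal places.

Evaluating quantity at (P, I, P_r) gives x = 7.6 − 0.414(13)² + 0.0207(6000) + 2.65(47.1) = 7.6 − 69.966 + 124.2 + 124.815 = 186.649.
∂x/∂I = +0.0207, so E_I = 0.0207·(6000/186.649) ≈ 0.67.
E_I ∈ (0,1): normal good (necessity).

0.67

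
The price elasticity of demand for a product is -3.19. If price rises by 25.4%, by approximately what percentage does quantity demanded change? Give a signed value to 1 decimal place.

%ΔQ ≈ E × %ΔP = (-3.19) × (25.4%) ≈ -81.0%.

-81.0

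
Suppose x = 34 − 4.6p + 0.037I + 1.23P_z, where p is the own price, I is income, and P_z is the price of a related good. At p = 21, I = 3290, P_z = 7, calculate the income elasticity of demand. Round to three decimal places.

1.797

x = 34 − 4.6(21) + 0.037(3290) + 1.23(7) = 34 − 96.6 + 121.73 + 8.61 = 67.74.
∂x/∂I = +0.037, so E_I = 0.037·(3290/67.74) ≈ 1.797.
E_I > 1: normal good (luxury).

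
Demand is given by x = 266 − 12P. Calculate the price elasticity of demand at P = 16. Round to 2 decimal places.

At P = 16, x = 74.
dx/dP = −12.
Point elasticity E = (dx/dP)·(P/x) = -12 × 16/74 ≈ -2.59.
|E| > 1, so demand is elastic at this price.

-2.59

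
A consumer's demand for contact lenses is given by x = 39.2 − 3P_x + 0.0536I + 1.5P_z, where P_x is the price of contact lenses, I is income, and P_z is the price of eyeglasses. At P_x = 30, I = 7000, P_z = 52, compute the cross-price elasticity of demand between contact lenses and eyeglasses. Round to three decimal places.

0.194

At the given point, x = 39.2 − 3(30) + 0.0536(7000) + 1.5(52) = 39.2 − 90 + 375.2 + 78 = 402.4.
∂x/∂P_z = +1.5, so E_xy = 1.5·(52/402.4) ≈ 0.194.
E_xy > 0: the goods are substitutes.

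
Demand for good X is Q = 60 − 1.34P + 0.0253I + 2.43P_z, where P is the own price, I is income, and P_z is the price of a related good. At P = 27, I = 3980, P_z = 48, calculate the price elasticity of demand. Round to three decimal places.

-0.150

Evaluating quantity at (P, I, P_z) gives Q = 60 − 1.34(27) + 0.0253(3980) + 2.43(48) = 60 − 36.18 + 100.694 + 116.64 = 241.154.
∂Q/∂P = −1.34, so E_p = (−1.34)·(27/241.154) ≈ -0.150.
|E_p| < 1: demand is inelastic.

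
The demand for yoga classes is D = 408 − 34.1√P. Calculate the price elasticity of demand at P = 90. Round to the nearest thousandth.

-1.914

At P = 90, D = 84.499.
dD/dP = −34.1/(2√P) = −34.1/(2·9.4868).
Point elasticity E = (dD/dP)·(P/D) = -1.7972 × 90/84.499 ≈ -1.914.
|E| > 1, so demand is elastic at this price.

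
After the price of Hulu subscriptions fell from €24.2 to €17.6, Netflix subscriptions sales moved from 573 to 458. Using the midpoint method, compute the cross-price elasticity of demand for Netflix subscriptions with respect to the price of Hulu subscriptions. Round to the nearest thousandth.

0.706

%ΔQ_x = (458 − 573)/[(573+458)/2] = -115/515.5 ≈ -0.2231.
%ΔP_y = (17.6 − 24.2)/[(24.2+17.6)/2] ≈ -0.3158.
E_xy = -0.2231/-0.3158 ≈ 0.706.
E_xy > 0, so Netflix subscriptions and Hulu subscriptions are substitutes.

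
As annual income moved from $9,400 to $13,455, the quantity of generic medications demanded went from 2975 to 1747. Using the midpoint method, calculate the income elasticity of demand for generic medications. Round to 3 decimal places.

-1.466

%ΔQ = (1747 − 2975)/[(2975+1747)/2] = -1228/2361 ≈ -0.5201.
%ΔI = (13,455 − 9,400)/[(9,400+13,455)/2] = 4055/11427.5 ≈ 0.3548.
E_I = %ΔQ/%ΔI ≈ -1.466.
E_I < 0: inferior good.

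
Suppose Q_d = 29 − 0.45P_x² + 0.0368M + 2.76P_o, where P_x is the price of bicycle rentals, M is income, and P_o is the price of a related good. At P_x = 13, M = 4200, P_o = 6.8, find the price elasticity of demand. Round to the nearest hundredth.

-1.20

Evaluating quantity at (P_x, M, P_o) gives Q_d = 29 − 0.45(13)² + 0.0368(4200) + 2.76(6.8) = 29 − 76.05 + 154.56 + 18.768 = 126.278.
∂Q_d/∂P_x = −2·0.45·P_x = -11.7, so E_p = -11.7·(13/126.278) ≈ -1.20.
|E_p| > 1: demand is elastic.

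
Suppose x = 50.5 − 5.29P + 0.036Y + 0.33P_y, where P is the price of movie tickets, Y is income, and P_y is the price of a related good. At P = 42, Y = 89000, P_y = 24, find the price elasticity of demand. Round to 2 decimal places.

-0.07

First evaluate x: 50.5 − 5.29(42) + 0.036(89000) + 0.33(24) = 50.5 − 222.18 + 3204 + 7.92 = 3040.24.
∂x/∂P = −5.29, so E_p = (−5.29)·(42/3040.24) ≈ -0.07.
|E_p| < 1: demand is inelastic.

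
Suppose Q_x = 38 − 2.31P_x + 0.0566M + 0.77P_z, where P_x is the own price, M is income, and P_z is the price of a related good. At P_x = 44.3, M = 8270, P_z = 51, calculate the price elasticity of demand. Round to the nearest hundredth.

-0.23

Substituting, Q_x = 38 − 2.31(44.3) + 0.0566(8270) + 0.77(51) = 38 − 102.333 + 468.082 + 39.27 = 443.019.
∂Q_x/∂P_x = −2.31, so E_p = (−2.31)·(44.3/443.019) ≈ -0.23.
|E_p| < 1: demand is inelastic.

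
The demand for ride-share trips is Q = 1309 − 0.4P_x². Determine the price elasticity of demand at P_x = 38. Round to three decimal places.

At P_x = 38, Q = 731.4.
dQ/dP_x = −2·0.4·P_x = −30.4.
Point elasticity E = (dQ/dP_x)·(P_x/Q) = -30.4 × 38/731.4 ≈ -1.579.
|E| > 1, so demand is elastic at this price.

-1.579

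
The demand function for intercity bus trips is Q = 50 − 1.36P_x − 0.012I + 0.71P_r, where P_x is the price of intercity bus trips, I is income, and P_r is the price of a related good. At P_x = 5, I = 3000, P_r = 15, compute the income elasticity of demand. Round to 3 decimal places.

First evaluate Q: 50 − 1.36(5) − 0.012(3000) + 0.71(15) = 50 − 6.8 − 36 + 10.65 = 17.85.
∂Q/∂I = −0.012, so E_I = -0.012·(3000/17.85) ≈ -2.017.
E_I < 0: inferior good.

-2.017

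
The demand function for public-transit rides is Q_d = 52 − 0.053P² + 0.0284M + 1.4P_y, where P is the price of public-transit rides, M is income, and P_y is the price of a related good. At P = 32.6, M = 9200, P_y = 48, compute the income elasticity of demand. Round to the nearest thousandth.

Evaluating quantity at (P, M, P_y) gives Q_d = 52 − 0.053(32.6)² + 0.0284(9200) + 1.4(48) = 52 − 56.3263 + 261.28 + 67.2 = 324.1537.
∂Q_d/∂M = +0.0284, so E_I = 0.0284·(9200/324.1537) ≈ 0.806.
E_I ∈ (0,1): normal good (necessity).

0.806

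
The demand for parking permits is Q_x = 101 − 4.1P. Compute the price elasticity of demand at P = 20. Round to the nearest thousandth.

-4.316

At P = 20, Q_x = 19.
dQ_x/dP = −4.1.
Point elasticity E = (dQ_x/dP)·(P/Q_x) = -4.1 × 20/19 ≈ -4.316.
|E| > 1, so demand is elastic at this price.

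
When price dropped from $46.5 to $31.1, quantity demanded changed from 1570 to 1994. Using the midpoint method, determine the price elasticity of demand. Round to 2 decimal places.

%Δq = (1994 − 1570)/[(1570 + 1994)/2] = 424/1782 ≈ 0.2379.
%ΔP = (31.1 − 46.5)/[(46.5 + 31.1)/2] = -15.4/38.8 ≈ -0.3969.
Arc elasticity E = %Δq/%ΔP ≈ 0.2379/-0.3969 ≈ -0.60.
|E| < 1: demand is inelastic over this range.

-0.60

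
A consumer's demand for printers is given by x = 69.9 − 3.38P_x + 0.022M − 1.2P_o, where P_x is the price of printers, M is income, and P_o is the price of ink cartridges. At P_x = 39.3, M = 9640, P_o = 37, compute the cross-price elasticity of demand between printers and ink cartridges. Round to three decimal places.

-0.424

x = 69.9 − 3.38(39.3) + 0.022(9640) − 1.2(37) = 69.9 − 132.834 + 212.08 − 44.4 = 104.746.
∂x/∂P_o = −1.2, so E_xy = -1.2·(37/104.746) ≈ -0.424.
E_xy < 0: the goods are complements.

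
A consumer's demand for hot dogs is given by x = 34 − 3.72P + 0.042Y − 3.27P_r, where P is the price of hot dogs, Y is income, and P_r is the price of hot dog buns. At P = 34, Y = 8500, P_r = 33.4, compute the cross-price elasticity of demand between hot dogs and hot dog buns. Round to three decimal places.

Substituting, x = 34 − 3.72(34) + 0.042(8500) − 3.27(33.4) = 34 − 126.48 + 357 − 109.218 = 155.302.
∂x/∂P_r = −3.27, so E_xy = -3.27·(33.4/155.302) ≈ -0.703.
E_xy < 0: the goods are complements.

-0.703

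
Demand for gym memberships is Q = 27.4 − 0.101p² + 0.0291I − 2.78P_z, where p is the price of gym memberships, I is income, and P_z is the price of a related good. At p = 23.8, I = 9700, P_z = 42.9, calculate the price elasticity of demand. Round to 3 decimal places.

-0.859

Q = 27.4 − 0.101(23.8)² + 0.0291(9700) − 2.78(42.9) = 27.4 − 57.2104 + 282.27 − 119.262 = 133.1976.
∂Q/∂p = −2·0.101·p = -4.8076, so E_p = -4.8076·(23.8/133.1976) ≈ -0.859.
|E_p| < 1: demand is inelastic.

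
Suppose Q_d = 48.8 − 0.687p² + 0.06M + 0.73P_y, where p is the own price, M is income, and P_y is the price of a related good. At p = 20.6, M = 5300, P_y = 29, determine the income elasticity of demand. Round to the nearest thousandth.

At the given point, Q_d = 48.8 − 0.687(20.6)² + 0.06(5300) + 0.73(29) = 48.8 − 291.5353 + 318 + 21.17 = 96.4347.
∂Q_d/∂M = +0.06, so E_I = 0.06·(5300/96.4347) ≈ 3.298.
E_I > 1: normal good (luxury).

3.298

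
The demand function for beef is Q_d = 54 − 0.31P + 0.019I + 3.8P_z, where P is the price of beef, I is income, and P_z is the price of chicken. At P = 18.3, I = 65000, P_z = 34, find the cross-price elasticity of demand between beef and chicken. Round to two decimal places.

0.09

Substituting, Q_d = 54 − 0.31(18.3) + 0.019(65000) + 3.8(34) = 54 − 5.673 + 1235 + 129.2 = 1412.527.
∂Q_d/∂P_z = +3.8, so E_xy = 3.8·(34/1412.527) ≈ 0.09.
E_xy > 0: the goods are substitutes.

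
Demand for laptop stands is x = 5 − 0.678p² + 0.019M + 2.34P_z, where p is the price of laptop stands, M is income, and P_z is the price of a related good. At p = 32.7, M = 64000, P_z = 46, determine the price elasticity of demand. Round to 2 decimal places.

At the given point, x = 5 − 0.678(32.7)² + 0.019(64000) + 2.34(46) = 5 − 724.9786 + 1216 + 107.64 = 603.6614.
∂x/∂p = −2·0.678·p = -44.3412, so E_p = -44.3412·(32.7/603.6614) ≈ -2.40.
|E_p| > 1: demand is elastic.

-2.40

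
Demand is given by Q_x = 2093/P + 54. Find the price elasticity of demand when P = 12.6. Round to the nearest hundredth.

-0.75

At P = 12.6, Q_x = 220.1111.
dQ_x/dP = −2093/P² = −13.1834.
Point elasticity E = (dQ_x/dP)·(P/Q_x) = -13.1834 × 12.6/220.1111 ≈ -0.75.
|E| < 1, so demand is inelastic at this price.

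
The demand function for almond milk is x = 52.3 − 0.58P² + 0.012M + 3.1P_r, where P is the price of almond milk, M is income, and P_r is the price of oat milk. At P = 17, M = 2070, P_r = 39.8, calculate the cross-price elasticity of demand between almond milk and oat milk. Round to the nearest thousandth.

First evaluate x: 52.3 − 0.58(17)² + 0.012(2070) + 3.1(39.8) = 52.3 − 167.62 + 24.84 + 123.38 = 32.9.
∂x/∂P_r = +3.1, so E_xy = 3.1·(39.8/32.9) ≈ 3.750.
E_xy > 0: the goods are substitutes.

3.750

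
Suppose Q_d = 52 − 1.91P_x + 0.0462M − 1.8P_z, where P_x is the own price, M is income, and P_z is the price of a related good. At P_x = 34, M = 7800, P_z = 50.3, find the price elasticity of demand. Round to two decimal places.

-0.25

Substituting, Q_d = 52 − 1.91(34) + 0.0462(7800) − 1.8(50.3) = 52 − 64.94 + 360.36 − 90.54 = 256.88.
∂Q_d/∂P_x = −1.91, so E_p = (−1.91)·(34/256.88) ≈ -0.25.
|E_p| < 1: demand is inelastic.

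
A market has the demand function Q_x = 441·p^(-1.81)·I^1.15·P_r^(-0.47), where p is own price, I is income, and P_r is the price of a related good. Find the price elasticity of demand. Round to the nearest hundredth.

For a Cobb–Douglas (constant-elasticity) form Q_x = A·p^α·…, the elasticity with respect to p equals the exponent α at every point.
Here the exponent on p is -1.81, so the price elasticity of demand is -1.81.

-1.81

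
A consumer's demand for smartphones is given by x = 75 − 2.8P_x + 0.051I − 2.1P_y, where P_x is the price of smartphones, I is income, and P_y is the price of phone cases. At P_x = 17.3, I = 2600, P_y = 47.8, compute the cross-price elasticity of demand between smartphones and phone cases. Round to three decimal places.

Evaluating quantity at (P_x, I, P_y) gives x = 75 − 2.8(17.3) + 0.051(2600) − 2.1(47.8) = 75 − 48.44 + 132.6 − 100.38 = 58.78.
∂x/∂P_y = −2.1, so E_xy = -2.1·(47.8/58.78) ≈ -1.708.
E_xy < 0: the goods are complements.

-1.708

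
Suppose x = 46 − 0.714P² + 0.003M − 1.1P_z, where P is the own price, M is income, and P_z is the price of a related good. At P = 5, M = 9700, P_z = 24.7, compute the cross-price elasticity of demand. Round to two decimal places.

Substituting, x = 46 − 0.714(5)² + 0.003(9700) − 1.1(24.7) = 46 − 17.85 + 29.1 − 27.17 = 30.08.
∂x/∂P_z = −1.1, so E_xy = -1.1·(24.7/30.08) ≈ -0.90.
E_xy < 0: the goods are complements.

-0.90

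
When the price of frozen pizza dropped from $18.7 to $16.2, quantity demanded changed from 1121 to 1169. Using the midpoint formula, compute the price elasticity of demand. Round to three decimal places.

-0.293

%Δq = (1169 − 1121)/[(1121 + 1169)/2] = 48/1145 ≈ 0.0419.
%Δp = (16.2 − 18.7)/[(18.7 + 16.2)/2] = -2.5/17.45 ≈ -0.1433.
Arc elasticity E = %Δq/%Δp ≈ 0.0419/-0.1433 ≈ -0.293.
|E| < 1: demand is inelastic over this range.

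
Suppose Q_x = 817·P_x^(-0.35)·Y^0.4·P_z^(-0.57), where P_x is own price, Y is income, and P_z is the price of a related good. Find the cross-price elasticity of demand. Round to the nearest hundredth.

For a Cobb–Douglas (constant-elasticity) form Q_x = A·P_z^α·…, the elasticity with respect to P_z equals the exponent α at every point.
Here the exponent on P_z is -0.57, so the cross-price elasticity of demand is -0.57.

-0.57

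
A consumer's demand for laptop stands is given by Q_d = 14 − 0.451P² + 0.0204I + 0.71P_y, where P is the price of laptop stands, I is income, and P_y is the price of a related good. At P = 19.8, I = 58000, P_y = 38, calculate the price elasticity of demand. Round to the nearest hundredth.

First evaluate Q_d: 14 − 0.451(19.8)² + 0.0204(58000) + 0.71(38) = 14 − 176.81 + 1183.2 + 26.98 = 1047.37.
∂Q_d/∂P = −2·0.451·P = -17.8596, so E_p = -17.8596·(19.8/1047.37) ≈ -0.34.
|E_p| < 1: demand is inelastic.

-0.34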